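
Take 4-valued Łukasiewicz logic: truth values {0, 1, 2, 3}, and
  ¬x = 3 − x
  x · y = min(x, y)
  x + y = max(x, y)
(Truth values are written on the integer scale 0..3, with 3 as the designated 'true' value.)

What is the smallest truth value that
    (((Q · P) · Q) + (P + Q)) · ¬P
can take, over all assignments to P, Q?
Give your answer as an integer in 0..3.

Take P = 0, Q = 0:
Q · P = 0 · 0 = 0
(Q · P) · Q = 0 · 0 = 0
P + Q = 0 + 0 = 0
((Q · P) · Q) + (P + Q) = 0 + 0 = 0
¬P = ¬0 = 3
(((Q · P) · Q) + (P + Q)) · ¬P = 0 · 3 = 0
No assignment yields a value below 0, so this is the minimum.

0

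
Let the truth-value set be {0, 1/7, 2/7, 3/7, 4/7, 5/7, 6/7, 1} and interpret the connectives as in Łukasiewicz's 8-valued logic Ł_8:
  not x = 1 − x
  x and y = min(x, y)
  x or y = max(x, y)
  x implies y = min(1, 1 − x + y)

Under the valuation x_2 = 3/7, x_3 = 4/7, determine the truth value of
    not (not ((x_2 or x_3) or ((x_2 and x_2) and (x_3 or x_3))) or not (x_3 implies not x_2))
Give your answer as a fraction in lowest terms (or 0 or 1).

4/7

x_2 or x_3 = 3/7 or 4/7 = 4/7
x_2 and x_2 = 3/7 and 3/7 = 3/7
x_3 or x_3 = 4/7 or 4/7 = 4/7
(x_2 and x_2) and (x_3 or x_3) = 3/7 and 4/7 = 3/7
(x_2 or x_3) or ((x_2 and x_2) and (x_3 or x_3)) = 4/7 or 3/7 = 4/7
not ((x_2 or x_3) or ((x_2 and x_2) and (x_3 or x_3))) = not 4/7 = 3/7
not x_2 = not 3/7 = 4/7
x_3 implies not x_2 = 4/7 implies 4/7 = 1
not (x_3 implies not x_2) = not 1 = 0
not ((x_2 or x_3) or ((x_2 and x_2) and (x_3 or x_3))) or not (x_3 implies not x_2) = 3/7 or 0 = 3/7
not (not ((x_2 or x_3) or ((x_2 and x_2) and (x_3 or x_3))) or not (x_3 implies not x_2)) = not 3/7 = 4/7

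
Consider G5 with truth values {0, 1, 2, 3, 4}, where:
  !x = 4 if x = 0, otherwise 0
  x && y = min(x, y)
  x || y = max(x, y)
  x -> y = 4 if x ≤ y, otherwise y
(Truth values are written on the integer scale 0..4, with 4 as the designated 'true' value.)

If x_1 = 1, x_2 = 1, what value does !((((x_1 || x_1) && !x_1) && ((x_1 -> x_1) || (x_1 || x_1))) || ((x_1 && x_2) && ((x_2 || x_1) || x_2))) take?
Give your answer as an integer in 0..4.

x_1 || x_1 = 1 || 1 = 1
!x_1 = !1 = 0
(x_1 || x_1) && !x_1 = 1 && 0 = 0
x_1 -> x_1 = 1 -> 1 = 4
x_1 || x_1 = 1 || 1 = 1
(x_1 -> x_1) || (x_1 || x_1) = 4 || 1 = 4
((x_1 || x_1) && !x_1) && ((x_1 -> x_1) || (x_1 || x_1)) = 0 && 4 = 0
x_1 && x_2 = 1 && 1 = 1
x_2 || x_1 = 1 || 1 = 1
(x_2 || x_1) || x_2 = 1 || 1 = 1
(x_1 && x_2) && ((x_2 || x_1) || x_2) = 1 && 1 = 1
(((x_1 || x_1) && !x_1) && ((x_1 -> x_1) || (x_1 || x_1))) || ((x_1 && x_2) && ((x_2 || x_1) || x_2)) = 0 || 1 = 1
!((((x_1 || x_1) && !x_1) && ((x_1 -> x_1) || (x_1 || x_1))) || ((x_1 && x_2) && ((x_2 || x_1) || x_2))) = !1 = 0

0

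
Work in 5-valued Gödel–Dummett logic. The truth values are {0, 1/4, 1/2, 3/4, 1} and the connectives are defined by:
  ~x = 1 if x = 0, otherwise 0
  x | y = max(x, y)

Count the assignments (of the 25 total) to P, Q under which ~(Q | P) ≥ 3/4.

1

value 1: 1 assignment (counts)
value 0: 24 assignments
So 1 of the 25 assignments meets the threshold.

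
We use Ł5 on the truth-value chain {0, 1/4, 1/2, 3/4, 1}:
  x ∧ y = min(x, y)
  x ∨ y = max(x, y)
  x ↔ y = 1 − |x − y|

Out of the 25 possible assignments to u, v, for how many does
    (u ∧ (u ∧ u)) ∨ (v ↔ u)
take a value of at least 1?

9

value 1: 9 assignments (counts)
value 3/4: 9 assignments
value 1/2: 4 assignments
value 1/4: 2 assignments
value 0: 1 assignment
So 9 of the 25 assignments meet the threshold.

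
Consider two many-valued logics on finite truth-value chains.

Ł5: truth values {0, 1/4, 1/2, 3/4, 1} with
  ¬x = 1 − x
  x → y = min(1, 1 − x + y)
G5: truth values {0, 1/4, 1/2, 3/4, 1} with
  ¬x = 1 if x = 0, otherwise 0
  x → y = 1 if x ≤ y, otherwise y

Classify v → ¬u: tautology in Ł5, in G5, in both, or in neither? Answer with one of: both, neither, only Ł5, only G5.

neither

In Ł5: at u = 1/4, v = 1 the value is 3/4 — not a tautology.
In G5: at u = 1/4, v = 1/4 the value is 0 — not a tautology.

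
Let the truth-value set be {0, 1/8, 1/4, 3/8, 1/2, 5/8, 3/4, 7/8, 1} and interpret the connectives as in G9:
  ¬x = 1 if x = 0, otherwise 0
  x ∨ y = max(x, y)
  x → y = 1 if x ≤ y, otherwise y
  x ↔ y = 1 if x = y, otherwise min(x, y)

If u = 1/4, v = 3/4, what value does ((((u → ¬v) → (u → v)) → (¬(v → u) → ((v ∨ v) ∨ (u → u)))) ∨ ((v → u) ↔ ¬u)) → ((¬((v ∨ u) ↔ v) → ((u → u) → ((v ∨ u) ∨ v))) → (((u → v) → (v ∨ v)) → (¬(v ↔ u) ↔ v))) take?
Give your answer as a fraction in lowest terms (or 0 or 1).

0

¬v = ¬3/4 = 0
u → ¬v = 1/4 → 0 = 0
u → v = 1/4 → 3/4 = 1
(u → ¬v) → (u → v) = 0 → 1 = 1
v → u = 3/4 → 1/4 = 1/4
¬(v → u) = ¬1/4 = 0
v ∨ v = 3/4 ∨ 3/4 = 3/4
u → u = 1/4 → 1/4 = 1
(v ∨ v) ∨ (u → u) = 3/4 ∨ 1 = 1
¬(v → u) → ((v ∨ v) ∨ (u → u)) = 0 → 1 = 1
((u → ¬v) → (u → v)) → (¬(v → u) → ((v ∨ v) ∨ (u → u))) = 1 → 1 = 1
v → u = 3/4 → 1/4 = 1/4
¬u = ¬1/4 = 0
(v → u) ↔ ¬u = 1/4 ↔ 0 = 0
(((u → ¬v) → (u → v)) → (¬(v → u) → ((v ∨ v) ∨ (u → u)))) ∨ ((v → u) ↔ ¬u) = 1 ∨ 0 = 1
v ∨ u = 3/4 ∨ 1/4 = 3/4
(v ∨ u) ↔ v = 3/4 ↔ 3/4 = 1
¬((v ∨ u) ↔ v) = ¬1 = 0
u → u = 1/4 → 1/4 = 1
v ∨ u = 3/4 ∨ 1/4 = 3/4
(v ∨ u) ∨ v = 3/4 ∨ 3/4 = 3/4
(u → u) → ((v ∨ u) ∨ v) = 1 → 3/4 = 3/4
¬((v ∨ u) ↔ v) → ((u → u) → ((v ∨ u) ∨ v)) = 0 → 3/4 = 1
u → v = 1/4 → 3/4 = 1
v ∨ v = 3/4 ∨ 3/4 = 3/4
(u → v) → (v ∨ v) = 1 → 3/4 = 3/4
v ↔ u = 3/4 ↔ 1/4 = 1/4
¬(v ↔ u) = ¬1/4 = 0
¬(v ↔ u) ↔ v = 0 ↔ 3/4 = 0
((u → v) → (v ∨ v)) → (¬(v ↔ u) ↔ v) = 3/4 → 0 = 0
(¬((v ∨ u) ↔ v) → ((u → u) → ((v ∨ u) ∨ v))) → (((u → v) → (v ∨ v)) → (¬(v ↔ u) ↔ v)) = 1 → 0 = 0
((((u → ¬v) → (u → v)) → (¬(v → u) → ((v ∨ v) ∨ (u → u)))) ∨ ((v → u) ↔ ¬u)) → ((¬((v ∨ u) ↔ v) → ((u → u) → ((v ∨ u) ∨ v))) → (((u → v) → (v ∨ v)) → (¬(v ↔ u) ↔ v))) = 1 → 0 = 0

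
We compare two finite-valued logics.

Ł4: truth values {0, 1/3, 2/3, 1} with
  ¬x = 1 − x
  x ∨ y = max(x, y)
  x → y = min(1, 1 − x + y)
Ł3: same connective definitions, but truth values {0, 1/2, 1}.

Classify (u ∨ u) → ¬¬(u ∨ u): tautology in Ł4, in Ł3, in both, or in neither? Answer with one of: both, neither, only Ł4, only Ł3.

both

In Ł4: every assignment gives 1 — tautology.
In Ł3: every assignment gives 1 — tautology.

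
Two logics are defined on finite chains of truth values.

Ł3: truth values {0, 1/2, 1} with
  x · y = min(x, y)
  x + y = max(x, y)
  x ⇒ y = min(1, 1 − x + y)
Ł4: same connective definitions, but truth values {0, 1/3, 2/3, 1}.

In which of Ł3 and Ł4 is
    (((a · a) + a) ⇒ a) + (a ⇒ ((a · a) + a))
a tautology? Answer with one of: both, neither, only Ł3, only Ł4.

both

In Ł3: every assignment gives 1 — tautology.
In Ł4: every assignment gives 1 — tautology.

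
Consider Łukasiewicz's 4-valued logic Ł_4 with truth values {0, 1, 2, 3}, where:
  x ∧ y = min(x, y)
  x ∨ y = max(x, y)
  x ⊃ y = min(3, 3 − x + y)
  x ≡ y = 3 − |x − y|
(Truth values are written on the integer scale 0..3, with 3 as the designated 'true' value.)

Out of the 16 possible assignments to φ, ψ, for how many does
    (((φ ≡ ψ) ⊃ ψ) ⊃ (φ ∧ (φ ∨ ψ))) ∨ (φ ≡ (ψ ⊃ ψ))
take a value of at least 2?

φ = 0, ψ = 0 ↦ 3  ≥
φ = 0, ψ = 1 ↦ 1  <
φ = 0, ψ = 2 ↦ 0  <
φ = 0, ψ = 3 ↦ 0  <
φ = 1, ψ = 0 ↦ 3  ≥
φ = 1, ψ = 1 ↦ 3  ≥
φ = 1, ψ = 2 ↦ 1  <
φ = 1, ψ = 3 ↦ 1  <
φ = 2, ψ = 0 ↦ 3  ≥
φ = 2, ψ = 1 ↦ 3  ≥
φ = 2, ψ = 2 ↦ 3  ≥
φ = 2, ψ = 3 ↦ 2  ≥
φ = 3, ψ = 0 ↦ 3  ≥
φ = 3, ψ = 1 ↦ 3  ≥
φ = 3, ψ = 2 ↦ 3  ≥
φ = 3, ψ = 3 ↦ 3  ≥
So 11 of the 16 assignments meet the threshold.

11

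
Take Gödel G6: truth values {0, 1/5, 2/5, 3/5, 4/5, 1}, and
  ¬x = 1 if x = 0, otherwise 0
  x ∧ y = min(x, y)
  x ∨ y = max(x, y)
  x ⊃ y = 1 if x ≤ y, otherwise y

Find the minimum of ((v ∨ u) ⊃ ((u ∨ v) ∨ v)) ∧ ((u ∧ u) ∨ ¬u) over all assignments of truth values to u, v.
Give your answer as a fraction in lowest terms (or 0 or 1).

1/5

Take u = 1/5, v = 0:
v ∨ u = 0 ∨ 1/5 = 1/5
u ∨ v = 1/5 ∨ 0 = 1/5
(u ∨ v) ∨ v = 1/5 ∨ 0 = 1/5
(v ∨ u) ⊃ ((u ∨ v) ∨ v) = 1/5 ⊃ 1/5 = 1
u ∧ u = 1/5 ∧ 1/5 = 1/5
¬u = ¬1/5 = 0
(u ∧ u) ∨ ¬u = 1/5 ∨ 0 = 1/5
((v ∨ u) ⊃ ((u ∨ v) ∨ v)) ∧ ((u ∧ u) ∨ ¬u) = 1 ∧ 1/5 = 1/5
No assignment yields a value below 1/5, so this is the minimum.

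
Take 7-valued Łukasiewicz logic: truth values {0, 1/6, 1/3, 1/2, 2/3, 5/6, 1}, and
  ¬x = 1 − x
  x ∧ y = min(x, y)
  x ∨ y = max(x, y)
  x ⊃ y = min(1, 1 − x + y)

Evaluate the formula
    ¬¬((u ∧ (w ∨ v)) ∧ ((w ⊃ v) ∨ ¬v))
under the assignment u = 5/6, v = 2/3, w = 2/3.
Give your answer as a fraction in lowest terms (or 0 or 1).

w ∨ v = 2/3 ∨ 2/3 = 2/3
u ∧ (w ∨ v) = 5/6 ∧ 2/3 = 2/3
w ⊃ v = 2/3 ⊃ 2/3 = 1
¬v = ¬2/3 = 1/3
(w ⊃ v) ∨ ¬v = 1 ∨ 1/3 = 1
(u ∧ (w ∨ v)) ∧ ((w ⊃ v) ∨ ¬v) = 2/3 ∧ 1 = 2/3
¬((u ∧ (w ∨ v)) ∧ ((w ⊃ v) ∨ ¬v)) = ¬2/3 = 1/3
¬¬((u ∧ (w ∨ v)) ∧ ((w ⊃ v) ∨ ¬v)) = ¬1/3 = 2/3

2/3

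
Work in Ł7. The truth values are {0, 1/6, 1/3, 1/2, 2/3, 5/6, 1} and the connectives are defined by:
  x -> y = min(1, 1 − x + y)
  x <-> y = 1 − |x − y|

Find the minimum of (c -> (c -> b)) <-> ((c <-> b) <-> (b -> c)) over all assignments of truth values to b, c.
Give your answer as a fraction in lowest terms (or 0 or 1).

1/2

Take b = 0, c = 1/2:
c -> b = 1/2 -> 0 = 1/2
c -> (c -> b) = 1/2 -> 1/2 = 1
c <-> b = 1/2 <-> 0 = 1/2
b -> c = 0 -> 1/2 = 1
(c <-> b) <-> (b -> c) = 1/2 <-> 1 = 1/2
(c -> (c -> b)) <-> ((c <-> b) <-> (b -> c)) = 1 <-> 1/2 = 1/2
No assignment yields a value below 1/2, so this is the minimum.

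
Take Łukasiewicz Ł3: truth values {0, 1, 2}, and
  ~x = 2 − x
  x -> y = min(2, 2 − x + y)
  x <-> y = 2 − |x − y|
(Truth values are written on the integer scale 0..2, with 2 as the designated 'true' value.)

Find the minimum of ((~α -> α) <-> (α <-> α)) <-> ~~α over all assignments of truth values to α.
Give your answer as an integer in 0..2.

1

Take α = 1:
~α = ~1 = 1
~α -> α = 1 -> 1 = 2
α <-> α = 1 <-> 1 = 2
(~α -> α) <-> (α <-> α) = 2 <-> 2 = 2
~α = ~1 = 1
~~α = ~1 = 1
((~α -> α) <-> (α <-> α)) <-> ~~α = 2 <-> 1 = 1
No assignment yields a value below 1, so this is the minimum.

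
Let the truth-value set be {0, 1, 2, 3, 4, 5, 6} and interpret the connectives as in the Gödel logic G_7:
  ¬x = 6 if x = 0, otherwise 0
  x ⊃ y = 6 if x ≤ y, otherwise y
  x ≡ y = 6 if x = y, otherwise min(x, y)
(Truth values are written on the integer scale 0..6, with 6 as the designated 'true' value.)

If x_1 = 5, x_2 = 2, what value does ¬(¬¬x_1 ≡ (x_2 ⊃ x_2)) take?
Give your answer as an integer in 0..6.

¬x_1 = ¬5 = 0
¬¬x_1 = ¬0 = 6
x_2 ⊃ x_2 = 2 ⊃ 2 = 6
¬¬x_1 ≡ (x_2 ⊃ x_2) = 6 ≡ 6 = 6
¬(¬¬x_1 ≡ (x_2 ⊃ x_2)) = ¬6 = 0

0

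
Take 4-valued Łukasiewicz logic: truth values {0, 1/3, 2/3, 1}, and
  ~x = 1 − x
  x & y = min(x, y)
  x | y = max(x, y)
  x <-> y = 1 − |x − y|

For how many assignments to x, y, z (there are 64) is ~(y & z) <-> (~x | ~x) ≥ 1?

16

value 1: 16 assignments (counts)
value 2/3: 24 assignments
value 1/3: 16 assignments
value 0: 8 assignments
So 16 of the 64 assignments meet the threshold.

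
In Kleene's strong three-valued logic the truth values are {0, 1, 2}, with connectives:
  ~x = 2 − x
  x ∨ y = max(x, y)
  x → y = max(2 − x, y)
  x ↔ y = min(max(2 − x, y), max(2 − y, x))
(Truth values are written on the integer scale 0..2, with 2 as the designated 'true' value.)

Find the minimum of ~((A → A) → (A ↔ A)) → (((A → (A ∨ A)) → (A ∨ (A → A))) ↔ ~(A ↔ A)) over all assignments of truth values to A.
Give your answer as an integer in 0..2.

Take A = 1:
A → A = 1 → 1 = 1
A ↔ A = 1 ↔ 1 = 1
(A → A) → (A ↔ A) = 1 → 1 = 1
~((A → A) → (A ↔ A)) = ~1 = 1
A ∨ A = 1 ∨ 1 = 1
A → (A ∨ A) = 1 → 1 = 1
A → A = 1 → 1 = 1
A ∨ (A → A) = 1 ∨ 1 = 1
(A → (A ∨ A)) → (A ∨ (A → A)) = 1 → 1 = 1
A ↔ A = 1 ↔ 1 = 1
~(A ↔ A) = ~1 = 1
((A → (A ∨ A)) → (A ∨ (A → A))) ↔ ~(A ↔ A) = 1 ↔ 1 = 1
~((A → A) → (A ↔ A)) → (((A → (A ∨ A)) → (A ∨ (A → A))) ↔ ~(A ↔ A)) = 1 → 1 = 1
No assignment yields a value below 1, so this is the minimum.

1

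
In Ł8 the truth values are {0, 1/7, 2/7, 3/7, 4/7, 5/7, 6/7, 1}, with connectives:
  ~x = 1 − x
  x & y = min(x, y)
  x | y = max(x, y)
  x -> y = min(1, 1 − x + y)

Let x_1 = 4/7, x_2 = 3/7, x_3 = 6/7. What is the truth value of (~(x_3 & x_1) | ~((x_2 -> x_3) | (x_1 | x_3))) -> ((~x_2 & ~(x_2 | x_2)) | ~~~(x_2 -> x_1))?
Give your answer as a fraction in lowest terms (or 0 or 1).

1

x_3 & x_1 = 6/7 & 4/7 = 4/7
~(x_3 & x_1) = ~4/7 = 3/7
x_2 -> x_3 = 3/7 -> 6/7 = 1
x_1 | x_3 = 4/7 | 6/7 = 6/7
(x_2 -> x_3) | (x_1 | x_3) = 1 | 6/7 = 1
~((x_2 -> x_3) | (x_1 | x_3)) = ~1 = 0
~(x_3 & x_1) | ~((x_2 -> x_3) | (x_1 | x_3)) = 3/7 | 0 = 3/7
~x_2 = ~3/7 = 4/7
x_2 | x_2 = 3/7 | 3/7 = 3/7
~(x_2 | x_2) = ~3/7 = 4/7
~x_2 & ~(x_2 | x_2) = 4/7 & 4/7 = 4/7
x_2 -> x_1 = 3/7 -> 4/7 = 1
~(x_2 -> x_1) = ~1 = 0
~~(x_2 -> x_1) = ~0 = 1
~~~(x_2 -> x_1) = ~1 = 0
(~x_2 & ~(x_2 | x_2)) | ~~~(x_2 -> x_1) = 4/7 | 0 = 4/7
(~(x_3 & x_1) | ~((x_2 -> x_3) | (x_1 | x_3))) -> ((~x_2 & ~(x_2 | x_2)) | ~~~(x_2 -> x_1)) = 3/7 -> 4/7 = 1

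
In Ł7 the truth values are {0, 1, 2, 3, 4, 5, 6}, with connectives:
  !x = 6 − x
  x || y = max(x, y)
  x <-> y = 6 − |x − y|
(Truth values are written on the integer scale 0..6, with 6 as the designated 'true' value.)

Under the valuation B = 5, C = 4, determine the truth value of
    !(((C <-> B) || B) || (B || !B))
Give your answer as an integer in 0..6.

C <-> B = 4 <-> 5 = 5
(C <-> B) || B = 5 || 5 = 5
!B = !5 = 1
B || !B = 5 || 1 = 5
((C <-> B) || B) || (B || !B) = 5 || 5 = 5
!(((C <-> B) || B) || (B || !B)) = !5 = 1

1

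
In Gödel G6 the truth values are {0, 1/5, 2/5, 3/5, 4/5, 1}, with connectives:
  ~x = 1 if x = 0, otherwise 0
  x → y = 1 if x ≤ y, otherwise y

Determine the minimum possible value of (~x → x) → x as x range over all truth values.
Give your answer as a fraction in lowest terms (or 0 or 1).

1/5

Take x = 1/5:
~x = ~1/5 = 0
~x → x = 0 → 1/5 = 1
(~x → x) → x = 1 → 1/5 = 1/5
No assignment yields a value below 1/5, so this is the minimum.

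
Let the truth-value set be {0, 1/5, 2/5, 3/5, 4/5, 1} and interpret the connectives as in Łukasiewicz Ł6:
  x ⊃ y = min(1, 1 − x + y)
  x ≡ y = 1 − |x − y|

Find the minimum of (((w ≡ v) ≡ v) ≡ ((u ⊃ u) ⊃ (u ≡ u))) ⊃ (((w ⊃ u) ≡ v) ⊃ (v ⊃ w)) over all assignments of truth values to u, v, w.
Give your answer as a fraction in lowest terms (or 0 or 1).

Take u = 0, v = 3/5, w = 1/5:
w ≡ v = 1/5 ≡ 3/5 = 3/5
(w ≡ v) ≡ v = 3/5 ≡ 3/5 = 1
u ⊃ u = 0 ⊃ 0 = 1
u ≡ u = 0 ≡ 0 = 1
(u ⊃ u) ⊃ (u ≡ u) = 1 ⊃ 1 = 1
((w ≡ v) ≡ v) ≡ ((u ⊃ u) ⊃ (u ≡ u)) = 1 ≡ 1 = 1
w ⊃ u = 1/5 ⊃ 0 = 4/5
(w ⊃ u) ≡ v = 4/5 ≡ 3/5 = 4/5
v ⊃ w = 3/5 ⊃ 1/5 = 3/5
((w ⊃ u) ≡ v) ⊃ (v ⊃ w) = 4/5 ⊃ 3/5 = 4/5
(((w ≡ v) ≡ v) ≡ ((u ⊃ u) ⊃ (u ≡ u))) ⊃ (((w ⊃ u) ≡ v) ⊃ (v ⊃ w)) = 1 ⊃ 4/5 = 4/5
No assignment yields a value below 4/5, so this is the minimum.

4/5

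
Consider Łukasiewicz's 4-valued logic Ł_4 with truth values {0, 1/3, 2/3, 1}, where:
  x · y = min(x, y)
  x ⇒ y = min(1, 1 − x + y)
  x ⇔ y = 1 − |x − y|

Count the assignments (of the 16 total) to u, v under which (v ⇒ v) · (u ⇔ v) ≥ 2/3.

u = 0, v = 0 ↦ 1  ≥
u = 0, v = 1/3 ↦ 2/3  ≥
u = 0, v = 2/3 ↦ 1/3  <
u = 0, v = 1 ↦ 0  <
u = 1/3, v = 0 ↦ 2/3  ≥
u = 1/3, v = 1/3 ↦ 1  ≥
u = 1/3, v = 2/3 ↦ 2/3  ≥
u = 1/3, v = 1 ↦ 1/3  <
u = 2/3, v = 0 ↦ 1/3  <
u = 2/3, v = 1/3 ↦ 2/3  ≥
u = 2/3, v = 2/3 ↦ 1  ≥
u = 2/3, v = 1 ↦ 2/3  ≥
u = 1, v = 0 ↦ 0  <
u = 1, v = 1/3 ↦ 1/3  <
u = 1, v = 2/3 ↦ 2/3  ≥
u = 1, v = 1 ↦ 1  ≥
So 10 of the 16 assignments meet the threshold.

10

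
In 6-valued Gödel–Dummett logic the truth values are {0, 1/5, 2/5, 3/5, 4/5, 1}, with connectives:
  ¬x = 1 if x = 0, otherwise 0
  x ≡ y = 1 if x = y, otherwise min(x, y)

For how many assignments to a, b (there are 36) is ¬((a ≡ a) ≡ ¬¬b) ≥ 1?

value 1: 6 assignments (counts)
value 0: 30 assignments
So 6 of the 36 assignments meet the threshold.

6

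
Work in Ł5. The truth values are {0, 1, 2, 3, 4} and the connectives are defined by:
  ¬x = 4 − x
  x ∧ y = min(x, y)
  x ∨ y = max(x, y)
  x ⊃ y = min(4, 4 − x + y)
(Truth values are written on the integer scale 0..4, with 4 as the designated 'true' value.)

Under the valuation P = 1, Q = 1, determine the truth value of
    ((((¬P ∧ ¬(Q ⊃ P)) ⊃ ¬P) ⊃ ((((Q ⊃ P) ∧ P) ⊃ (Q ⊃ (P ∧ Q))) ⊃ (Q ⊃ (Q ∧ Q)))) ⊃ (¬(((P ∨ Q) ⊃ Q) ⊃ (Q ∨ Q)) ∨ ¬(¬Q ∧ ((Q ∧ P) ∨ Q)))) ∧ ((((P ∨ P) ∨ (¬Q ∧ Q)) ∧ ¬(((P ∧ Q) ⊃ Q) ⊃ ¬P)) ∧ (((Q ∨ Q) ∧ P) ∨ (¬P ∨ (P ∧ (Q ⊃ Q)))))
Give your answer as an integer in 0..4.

¬P = ¬1 = 3
Q ⊃ P = 1 ⊃ 1 = 4
¬(Q ⊃ P) = ¬4 = 0
¬P ∧ ¬(Q ⊃ P) = 3 ∧ 0 = 0
¬P = ¬1 = 3
(¬P ∧ ¬(Q ⊃ P)) ⊃ ¬P = 0 ⊃ 3 = 4
Q ⊃ P = 1 ⊃ 1 = 4
(Q ⊃ P) ∧ P = 4 ∧ 1 = 1
P ∧ Q = 1 ∧ 1 = 1
Q ⊃ (P ∧ Q) = 1 ⊃ 1 = 4
((Q ⊃ P) ∧ P) ⊃ (Q ⊃ (P ∧ Q)) = 1 ⊃ 4 = 4
Q ∧ Q = 1 ∧ 1 = 1
Q ⊃ (Q ∧ Q) = 1 ⊃ 1 = 4
(((Q ⊃ P) ∧ P) ⊃ (Q ⊃ (P ∧ Q))) ⊃ (Q ⊃ (Q ∧ Q)) = 4 ⊃ 4 = 4
((¬P ∧ ¬(Q ⊃ P)) ⊃ ¬P) ⊃ ((((Q ⊃ P) ∧ P) ⊃ (Q ⊃ (P ∧ Q))) ⊃ (Q ⊃ (Q ∧ Q))) = 4 ⊃ 4 = 4
P ∨ Q = 1 ∨ 1 = 1
(P ∨ Q) ⊃ Q = 1 ⊃ 1 = 4
Q ∨ Q = 1 ∨ 1 = 1
((P ∨ Q) ⊃ Q) ⊃ (Q ∨ Q) = 4 ⊃ 1 = 1
¬(((P ∨ Q) ⊃ Q) ⊃ (Q ∨ Q)) = ¬1 = 3
¬Q = ¬1 = 3
Q ∧ P = 1 ∧ 1 = 1
(Q ∧ P) ∨ Q = 1 ∨ 1 = 1
¬Q ∧ ((Q ∧ P) ∨ Q) = 3 ∧ 1 = 1
¬(¬Q ∧ ((Q ∧ P) ∨ Q)) = ¬1 = 3
¬(((P ∨ Q) ⊃ Q) ⊃ (Q ∨ Q)) ∨ ¬(¬Q ∧ ((Q ∧ P) ∨ Q)) = 3 ∨ 3 = 3
(((¬P ∧ ¬(Q ⊃ P)) ⊃ ¬P) ⊃ ((((Q ⊃ P) ∧ P) ⊃ (Q ⊃ (P ∧ Q))) ⊃ (Q ⊃ (Q ∧ Q)))) ⊃ (¬(((P ∨ Q) ⊃ Q) ⊃ (Q ∨ Q)) ∨ ¬(¬Q ∧ ((Q ∧ P) ∨ Q))) = 4 ⊃ 3 = 3
P ∨ P = 1 ∨ 1 = 1
¬Q = ¬1 = 3
¬Q ∧ Q = 3 ∧ 1 = 1
(P ∨ P) ∨ (¬Q ∧ Q) = 1 ∨ 1 = 1
P ∧ Q = 1 ∧ 1 = 1
(P ∧ Q) ⊃ Q = 1 ⊃ 1 = 4
¬P = ¬1 = 3
((P ∧ Q) ⊃ Q) ⊃ ¬P = 4 ⊃ 3 = 3
¬(((P ∧ Q) ⊃ Q) ⊃ ¬P) = ¬3 = 1
((P ∨ P) ∨ (¬Q ∧ Q)) ∧ ¬(((P ∧ Q) ⊃ Q) ⊃ ¬P) = 1 ∧ 1 = 1
Q ∨ Q = 1 ∨ 1 = 1
(Q ∨ Q) ∧ P = 1 ∧ 1 = 1
¬P = ¬1 = 3
Q ⊃ Q = 1 ⊃ 1 = 4
P ∧ (Q ⊃ Q) = 1 ∧ 4 = 1
¬P ∨ (P ∧ (Q ⊃ Q)) = 3 ∨ 1 = 3
((Q ∨ Q) ∧ P) ∨ (¬P ∨ (P ∧ (Q ⊃ Q))) = 1 ∨ 3 = 3
(((P ∨ P) ∨ (¬Q ∧ Q)) ∧ ¬(((P ∧ Q) ⊃ Q) ⊃ ¬P)) ∧ (((Q ∨ Q) ∧ P) ∨ (¬P ∨ (P ∧ (Q ⊃ Q)))) = 1 ∧ 3 = 1
((((¬P ∧ ¬(Q ⊃ P)) ⊃ ¬P) ⊃ ((((Q ⊃ P) ∧ P) ⊃ (Q ⊃ (P ∧ Q))) ⊃ (Q ⊃ (Q ∧ Q)))) ⊃ (¬(((P ∨ Q) ⊃ Q) ⊃ (Q ∨ Q)) ∨ ¬(¬Q ∧ ((Q ∧ P) ∨ Q)))) ∧ ((((P ∨ P) ∨ (¬Q ∧ Q)) ∧ ¬(((P ∧ Q) ⊃ Q) ⊃ ¬P)) ∧ (((Q ∨ Q) ∧ P) ∨ (¬P ∨ (P ∧ (Q ⊃ Q))))) = 3 ∧ 1 = 1

1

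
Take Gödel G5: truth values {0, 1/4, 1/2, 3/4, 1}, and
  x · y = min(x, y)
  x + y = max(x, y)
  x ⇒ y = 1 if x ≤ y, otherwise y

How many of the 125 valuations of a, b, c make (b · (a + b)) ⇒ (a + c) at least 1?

95

value 1: 95 assignments (counts)
value 3/4: 7 assignments
value 1/2: 10 assignments
value 1/4: 9 assignments
value 0: 4 assignments
So 95 of the 125 assignments meet the threshold.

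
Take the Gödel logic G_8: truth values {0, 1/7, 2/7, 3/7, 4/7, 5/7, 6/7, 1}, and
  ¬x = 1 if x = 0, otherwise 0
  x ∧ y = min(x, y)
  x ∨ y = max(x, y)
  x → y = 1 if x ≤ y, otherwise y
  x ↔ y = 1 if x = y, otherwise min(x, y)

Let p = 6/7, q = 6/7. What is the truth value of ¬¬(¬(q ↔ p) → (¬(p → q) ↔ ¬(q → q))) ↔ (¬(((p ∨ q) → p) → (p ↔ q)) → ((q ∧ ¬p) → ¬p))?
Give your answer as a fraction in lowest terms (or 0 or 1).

1

q ↔ p = 6/7 ↔ 6/7 = 1
¬(q ↔ p) = ¬1 = 0
p → q = 6/7 → 6/7 = 1
¬(p → q) = ¬1 = 0
q → q = 6/7 → 6/7 = 1
¬(q → q) = ¬1 = 0
¬(p → q) ↔ ¬(q → q) = 0 ↔ 0 = 1
¬(q ↔ p) → (¬(p → q) ↔ ¬(q → q)) = 0 → 1 = 1
¬(¬(q ↔ p) → (¬(p → q) ↔ ¬(q → q))) = ¬1 = 0
¬¬(¬(q ↔ p) → (¬(p → q) ↔ ¬(q → q))) = ¬0 = 1
p ∨ q = 6/7 ∨ 6/7 = 6/7
(p ∨ q) → p = 6/7 → 6/7 = 1
p ↔ q = 6/7 ↔ 6/7 = 1
((p ∨ q) → p) → (p ↔ q) = 1 → 1 = 1
¬(((p ∨ q) → p) → (p ↔ q)) = ¬1 = 0
¬p = ¬6/7 = 0
q ∧ ¬p = 6/7 ∧ 0 = 0
¬p = ¬6/7 = 0
(q ∧ ¬p) → ¬p = 0 → 0 = 1
¬(((p ∨ q) → p) → (p ↔ q)) → ((q ∧ ¬p) → ¬p) = 0 → 1 = 1
¬¬(¬(q ↔ p) → (¬(p → q) ↔ ¬(q → q))) ↔ (¬(((p ∨ q) → p) → (p ↔ q)) → ((q ∧ ¬p) → ¬p)) = 1 ↔ 1 = 1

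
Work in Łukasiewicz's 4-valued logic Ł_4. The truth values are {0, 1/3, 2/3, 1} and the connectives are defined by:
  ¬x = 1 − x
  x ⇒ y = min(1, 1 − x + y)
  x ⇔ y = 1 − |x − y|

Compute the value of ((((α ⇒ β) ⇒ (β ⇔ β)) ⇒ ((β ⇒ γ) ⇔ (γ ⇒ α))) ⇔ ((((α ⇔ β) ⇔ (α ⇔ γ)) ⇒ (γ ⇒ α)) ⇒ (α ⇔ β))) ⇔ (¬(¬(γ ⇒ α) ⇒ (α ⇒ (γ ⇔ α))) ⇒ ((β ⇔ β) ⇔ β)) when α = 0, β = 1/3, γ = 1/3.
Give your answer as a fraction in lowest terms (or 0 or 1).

2/3

α ⇒ β = 0 ⇒ 1/3 = 1
β ⇔ β = 1/3 ⇔ 1/3 = 1
(α ⇒ β) ⇒ (β ⇔ β) = 1 ⇒ 1 = 1
β ⇒ γ = 1/3 ⇒ 1/3 = 1
γ ⇒ α = 1/3 ⇒ 0 = 2/3
(β ⇒ γ) ⇔ (γ ⇒ α) = 1 ⇔ 2/3 = 2/3
((α ⇒ β) ⇒ (β ⇔ β)) ⇒ ((β ⇒ γ) ⇔ (γ ⇒ α)) = 1 ⇒ 2/3 = 2/3
α ⇔ β = 0 ⇔ 1/3 = 2/3
α ⇔ γ = 0 ⇔ 1/3 = 2/3
(α ⇔ β) ⇔ (α ⇔ γ) = 2/3 ⇔ 2/3 = 1
γ ⇒ α = 1/3 ⇒ 0 = 2/3
((α ⇔ β) ⇔ (α ⇔ γ)) ⇒ (γ ⇒ α) = 1 ⇒ 2/3 = 2/3
α ⇔ β = 0 ⇔ 1/3 = 2/3
(((α ⇔ β) ⇔ (α ⇔ γ)) ⇒ (γ ⇒ α)) ⇒ (α ⇔ β) = 2/3 ⇒ 2/3 = 1
(((α ⇒ β) ⇒ (β ⇔ β)) ⇒ ((β ⇒ γ) ⇔ (γ ⇒ α))) ⇔ ((((α ⇔ β) ⇔ (α ⇔ γ)) ⇒ (γ ⇒ α)) ⇒ (α ⇔ β)) = 2/3 ⇔ 1 = 2/3
γ ⇒ α = 1/3 ⇒ 0 = 2/3
¬(γ ⇒ α) = ¬2/3 = 1/3
γ ⇔ α = 1/3 ⇔ 0 = 2/3
α ⇒ (γ ⇔ α) = 0 ⇒ 2/3 = 1
¬(γ ⇒ α) ⇒ (α ⇒ (γ ⇔ α)) = 1/3 ⇒ 1 = 1
¬(¬(γ ⇒ α) ⇒ (α ⇒ (γ ⇔ α))) = ¬1 = 0
β ⇔ β = 1/3 ⇔ 1/3 = 1
(β ⇔ β) ⇔ β = 1 ⇔ 1/3 = 1/3
¬(¬(γ ⇒ α) ⇒ (α ⇒ (γ ⇔ α))) ⇒ ((β ⇔ β) ⇔ β) = 0 ⇒ 1/3 = 1
((((α ⇒ β) ⇒ (β ⇔ β)) ⇒ ((β ⇒ γ) ⇔ (γ ⇒ α))) ⇔ ((((α ⇔ β) ⇔ (α ⇔ γ)) ⇒ (γ ⇒ α)) ⇒ (α ⇔ β))) ⇔ (¬(¬(γ ⇒ α) ⇒ (α ⇒ (γ ⇔ α))) ⇒ ((β ⇔ β) ⇔ β)) = 2/3 ⇔ 1 = 2/3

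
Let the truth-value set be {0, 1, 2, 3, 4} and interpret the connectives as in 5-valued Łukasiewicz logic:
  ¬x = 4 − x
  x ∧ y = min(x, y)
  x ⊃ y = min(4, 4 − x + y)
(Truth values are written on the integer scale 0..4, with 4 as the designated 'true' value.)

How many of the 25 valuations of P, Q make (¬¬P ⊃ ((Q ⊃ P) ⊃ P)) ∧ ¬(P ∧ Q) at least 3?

value 4: 9 assignments (counts)
value 3: 7 assignments (counts)
value 2: 5 assignments
value 1: 3 assignments
value 0: 1 assignment
So 16 of the 25 assignments meet the threshold.

16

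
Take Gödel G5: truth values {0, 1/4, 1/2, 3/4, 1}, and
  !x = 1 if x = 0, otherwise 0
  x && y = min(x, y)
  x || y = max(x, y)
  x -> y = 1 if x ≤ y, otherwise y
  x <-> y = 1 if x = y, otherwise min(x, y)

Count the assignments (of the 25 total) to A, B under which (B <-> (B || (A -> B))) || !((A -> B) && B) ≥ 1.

value 1: 16 assignments (counts)
value 3/4: 4 assignments
value 1/2: 3 assignments
value 1/4: 2 assignments
So 16 of the 25 assignments meet the threshold.

16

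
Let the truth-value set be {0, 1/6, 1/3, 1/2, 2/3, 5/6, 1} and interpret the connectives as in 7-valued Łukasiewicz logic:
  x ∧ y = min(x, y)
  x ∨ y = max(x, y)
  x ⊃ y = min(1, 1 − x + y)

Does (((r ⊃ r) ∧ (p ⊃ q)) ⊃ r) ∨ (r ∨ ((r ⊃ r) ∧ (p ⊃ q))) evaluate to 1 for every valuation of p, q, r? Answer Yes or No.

No

Counterexample: take p = 1/6, q = 0, r = 0.
r ⊃ r = 0 ⊃ 0 = 1
p ⊃ q = 1/6 ⊃ 0 = 5/6
(r ⊃ r) ∧ (p ⊃ q) = 1 ∧ 5/6 = 5/6
((r ⊃ r) ∧ (p ⊃ q)) ⊃ r = 5/6 ⊃ 0 = 1/6
r ⊃ r = 0 ⊃ 0 = 1
p ⊃ q = 1/6 ⊃ 0 = 5/6
(r ⊃ r) ∧ (p ⊃ q) = 1 ∧ 5/6 = 5/6
r ∨ ((r ⊃ r) ∧ (p ⊃ q)) = 0 ∨ 5/6 = 5/6
(((r ⊃ r) ∧ (p ⊃ q)) ⊃ r) ∨ (r ∨ ((r ⊃ r) ∧ (p ⊃ q))) = 1/6 ∨ 5/6 = 5/6
This gives 5/6 ≠ 1.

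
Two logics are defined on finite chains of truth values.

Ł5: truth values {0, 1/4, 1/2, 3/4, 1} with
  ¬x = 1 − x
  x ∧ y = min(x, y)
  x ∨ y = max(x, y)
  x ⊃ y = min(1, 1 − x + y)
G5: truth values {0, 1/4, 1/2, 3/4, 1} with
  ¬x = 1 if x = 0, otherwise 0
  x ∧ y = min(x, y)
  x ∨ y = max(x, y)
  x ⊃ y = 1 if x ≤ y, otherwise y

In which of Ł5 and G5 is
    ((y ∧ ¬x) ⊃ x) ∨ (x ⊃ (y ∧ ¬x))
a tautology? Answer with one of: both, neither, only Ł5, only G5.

In Ł5: every assignment gives 1 — tautology.
In G5: every assignment gives 1 — tautology.

both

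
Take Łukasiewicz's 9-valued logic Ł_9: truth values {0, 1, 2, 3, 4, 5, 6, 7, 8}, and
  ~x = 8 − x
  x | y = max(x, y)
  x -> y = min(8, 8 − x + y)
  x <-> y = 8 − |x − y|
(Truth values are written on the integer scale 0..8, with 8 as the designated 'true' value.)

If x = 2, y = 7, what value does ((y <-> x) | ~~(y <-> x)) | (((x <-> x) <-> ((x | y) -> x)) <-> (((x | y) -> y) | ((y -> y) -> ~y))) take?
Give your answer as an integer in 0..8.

y <-> x = 7 <-> 2 = 3
y <-> x = 7 <-> 2 = 3
~(y <-> x) = ~3 = 5
~~(y <-> x) = ~5 = 3
(y <-> x) | ~~(y <-> x) = 3 | 3 = 3
x <-> x = 2 <-> 2 = 8
x | y = 2 | 7 = 7
(x | y) -> x = 7 -> 2 = 3
(x <-> x) <-> ((x | y) -> x) = 8 <-> 3 = 3
x | y = 2 | 7 = 7
(x | y) -> y = 7 -> 7 = 8
y -> y = 7 -> 7 = 8
~y = ~7 = 1
(y -> y) -> ~y = 8 -> 1 = 1
((x | y) -> y) | ((y -> y) -> ~y) = 8 | 1 = 8
((x <-> x) <-> ((x | y) -> x)) <-> (((x | y) -> y) | ((y -> y) -> ~y)) = 3 <-> 8 = 3
((y <-> x) | ~~(y <-> x)) | (((x <-> x) <-> ((x | y) -> x)) <-> (((x | y) -> y) | ((y -> y) -> ~y))) = 3 | 3 = 3

3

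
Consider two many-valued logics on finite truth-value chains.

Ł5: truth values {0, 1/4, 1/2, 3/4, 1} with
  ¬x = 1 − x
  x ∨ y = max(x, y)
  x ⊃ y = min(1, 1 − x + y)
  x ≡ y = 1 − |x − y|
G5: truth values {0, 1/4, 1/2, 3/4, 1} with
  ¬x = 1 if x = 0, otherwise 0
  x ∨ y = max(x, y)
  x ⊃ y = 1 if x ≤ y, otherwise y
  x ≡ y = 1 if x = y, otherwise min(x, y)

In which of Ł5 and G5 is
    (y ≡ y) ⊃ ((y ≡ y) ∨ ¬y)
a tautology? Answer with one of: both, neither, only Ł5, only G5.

In Ł5: every assignment gives 1 — tautology.
In G5: every assignment gives 1 — tautology.

both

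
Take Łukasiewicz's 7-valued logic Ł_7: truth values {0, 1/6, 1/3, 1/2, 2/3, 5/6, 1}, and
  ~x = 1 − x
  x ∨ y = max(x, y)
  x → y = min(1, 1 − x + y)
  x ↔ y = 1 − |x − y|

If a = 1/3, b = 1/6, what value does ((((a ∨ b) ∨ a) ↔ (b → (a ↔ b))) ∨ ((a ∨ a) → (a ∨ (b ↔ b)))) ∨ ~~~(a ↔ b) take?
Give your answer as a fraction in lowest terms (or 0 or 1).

a ∨ b = 1/3 ∨ 1/6 = 1/3
(a ∨ b) ∨ a = 1/3 ∨ 1/3 = 1/3
a ↔ b = 1/3 ↔ 1/6 = 5/6
b → (a ↔ b) = 1/6 → 5/6 = 1
((a ∨ b) ∨ a) ↔ (b → (a ↔ b)) = 1/3 ↔ 1 = 1/3
a ∨ a = 1/3 ∨ 1/3 = 1/3
b ↔ b = 1/6 ↔ 1/6 = 1
a ∨ (b ↔ b) = 1/3 ∨ 1 = 1
(a ∨ a) → (a ∨ (b ↔ b)) = 1/3 → 1 = 1
(((a ∨ b) ∨ a) ↔ (b → (a ↔ b))) ∨ ((a ∨ a) → (a ∨ (b ↔ b))) = 1/3 ∨ 1 = 1
a ↔ b = 1/3 ↔ 1/6 = 5/6
~(a ↔ b) = ~5/6 = 1/6
~~(a ↔ b) = ~1/6 = 5/6
~~~(a ↔ b) = ~5/6 = 1/6
((((a ∨ b) ∨ a) ↔ (b → (a ↔ b))) ∨ ((a ∨ a) → (a ∨ (b ↔ b)))) ∨ ~~~(a ↔ b) = 1 ∨ 1/6 = 1

1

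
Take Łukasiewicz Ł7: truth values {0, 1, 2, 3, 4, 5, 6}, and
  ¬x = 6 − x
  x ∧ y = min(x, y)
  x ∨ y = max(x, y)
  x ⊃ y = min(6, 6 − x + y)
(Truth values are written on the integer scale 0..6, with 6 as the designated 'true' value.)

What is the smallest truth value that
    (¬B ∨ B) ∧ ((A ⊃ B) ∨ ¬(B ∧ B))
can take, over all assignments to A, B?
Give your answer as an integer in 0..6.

Take A = 0, B = 3:
¬B = ¬3 = 3
¬B ∨ B = 3 ∨ 3 = 3
A ⊃ B = 0 ⊃ 3 = 6
B ∧ B = 3 ∧ 3 = 3
¬(B ∧ B) = ¬3 = 3
(A ⊃ B) ∨ ¬(B ∧ B) = 6 ∨ 3 = 6
(¬B ∨ B) ∧ ((A ⊃ B) ∨ ¬(B ∧ B)) = 3 ∧ 6 = 3
No assignment yields a value below 3, so this is the minimum.

3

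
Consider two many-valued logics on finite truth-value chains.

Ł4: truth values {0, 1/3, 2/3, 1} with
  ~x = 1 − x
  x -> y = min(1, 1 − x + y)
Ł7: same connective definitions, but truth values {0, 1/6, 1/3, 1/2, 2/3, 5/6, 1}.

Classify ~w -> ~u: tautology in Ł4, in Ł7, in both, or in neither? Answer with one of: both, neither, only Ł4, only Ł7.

neither

In Ł4: at u = 1/3, w = 0 the value is 2/3 — not a tautology.
In Ł7: at u = 1/6, w = 0 the value is 5/6 — not a tautology.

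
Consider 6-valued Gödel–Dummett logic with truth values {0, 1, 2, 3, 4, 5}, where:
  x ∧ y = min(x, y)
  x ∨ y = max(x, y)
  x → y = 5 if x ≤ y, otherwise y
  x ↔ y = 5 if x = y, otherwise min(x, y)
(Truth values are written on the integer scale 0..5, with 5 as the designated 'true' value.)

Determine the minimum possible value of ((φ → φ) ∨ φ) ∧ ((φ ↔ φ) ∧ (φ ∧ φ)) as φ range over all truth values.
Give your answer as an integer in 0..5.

Take φ = 0:
φ → φ = 0 → 0 = 5
(φ → φ) ∨ φ = 5 ∨ 0 = 5
φ ↔ φ = 0 ↔ 0 = 5
φ ∧ φ = 0 ∧ 0 = 0
(φ ↔ φ) ∧ (φ ∧ φ) = 5 ∧ 0 = 0
((φ → φ) ∨ φ) ∧ ((φ ↔ φ) ∧ (φ ∧ φ)) = 5 ∧ 0 = 0
No assignment yields a value below 0, so this is the minimum.

0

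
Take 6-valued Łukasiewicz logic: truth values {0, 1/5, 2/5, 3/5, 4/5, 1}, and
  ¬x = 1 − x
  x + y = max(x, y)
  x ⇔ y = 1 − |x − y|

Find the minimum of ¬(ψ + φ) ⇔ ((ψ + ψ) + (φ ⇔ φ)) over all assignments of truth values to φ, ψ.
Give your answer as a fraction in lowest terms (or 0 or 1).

0

Take φ = 0, ψ = 1:
ψ + φ = 1 + 0 = 1
¬(ψ + φ) = ¬1 = 0
ψ + ψ = 1 + 1 = 1
φ ⇔ φ = 0 ⇔ 0 = 1
(ψ + ψ) + (φ ⇔ φ) = 1 + 1 = 1
¬(ψ + φ) ⇔ ((ψ + ψ) + (φ ⇔ φ)) = 0 ⇔ 1 = 0
No assignment yields a value below 0, so this is the minimum.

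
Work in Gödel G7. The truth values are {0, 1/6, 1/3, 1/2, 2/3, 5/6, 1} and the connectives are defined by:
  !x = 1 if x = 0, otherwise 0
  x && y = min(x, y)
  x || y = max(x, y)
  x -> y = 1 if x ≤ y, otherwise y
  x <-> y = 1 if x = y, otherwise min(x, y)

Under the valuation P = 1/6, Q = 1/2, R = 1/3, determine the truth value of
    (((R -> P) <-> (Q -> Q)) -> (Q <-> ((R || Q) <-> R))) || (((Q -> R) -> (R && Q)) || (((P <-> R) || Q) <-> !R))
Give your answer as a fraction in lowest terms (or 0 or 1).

R -> P = 1/3 -> 1/6 = 1/6
Q -> Q = 1/2 -> 1/2 = 1
(R -> P) <-> (Q -> Q) = 1/6 <-> 1 = 1/6
R || Q = 1/3 || 1/2 = 1/2
(R || Q) <-> R = 1/2 <-> 1/3 = 1/3
Q <-> ((R || Q) <-> R) = 1/2 <-> 1/3 = 1/3
((R -> P) <-> (Q -> Q)) -> (Q <-> ((R || Q) <-> R)) = 1/6 -> 1/3 = 1
Q -> R = 1/2 -> 1/3 = 1/3
R && Q = 1/3 && 1/2 = 1/3
(Q -> R) -> (R && Q) = 1/3 -> 1/3 = 1
P <-> R = 1/6 <-> 1/3 = 1/6
(P <-> R) || Q = 1/6 || 1/2 = 1/2
!R = !1/3 = 0
((P <-> R) || Q) <-> !R = 1/2 <-> 0 = 0
((Q -> R) -> (R && Q)) || (((P <-> R) || Q) <-> !R) = 1 || 0 = 1
(((R -> P) <-> (Q -> Q)) -> (Q <-> ((R || Q) <-> R))) || (((Q -> R) -> (R && Q)) || (((P <-> R) || Q) <-> !R)) = 1 || 1 = 1

1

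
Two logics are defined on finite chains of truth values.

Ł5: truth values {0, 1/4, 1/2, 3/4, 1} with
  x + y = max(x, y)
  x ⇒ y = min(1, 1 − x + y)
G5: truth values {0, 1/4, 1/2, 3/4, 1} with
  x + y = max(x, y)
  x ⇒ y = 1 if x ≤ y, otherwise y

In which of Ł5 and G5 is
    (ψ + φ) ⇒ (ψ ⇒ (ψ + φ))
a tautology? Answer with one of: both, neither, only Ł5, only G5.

In Ł5: every assignment gives 1 — tautology.
In G5: every assignment gives 1 — tautology.

both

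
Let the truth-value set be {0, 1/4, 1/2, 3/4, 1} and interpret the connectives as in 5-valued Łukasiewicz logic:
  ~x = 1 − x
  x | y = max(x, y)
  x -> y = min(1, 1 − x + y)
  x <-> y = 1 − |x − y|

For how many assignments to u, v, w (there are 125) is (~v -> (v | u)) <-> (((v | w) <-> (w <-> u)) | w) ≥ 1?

56

value 1: 56 assignments (counts)
value 3/4: 43 assignments
value 1/2: 18 assignments
value 1/4: 5 assignments
value 0: 3 assignments
So 56 of the 125 assignments meet the threshold.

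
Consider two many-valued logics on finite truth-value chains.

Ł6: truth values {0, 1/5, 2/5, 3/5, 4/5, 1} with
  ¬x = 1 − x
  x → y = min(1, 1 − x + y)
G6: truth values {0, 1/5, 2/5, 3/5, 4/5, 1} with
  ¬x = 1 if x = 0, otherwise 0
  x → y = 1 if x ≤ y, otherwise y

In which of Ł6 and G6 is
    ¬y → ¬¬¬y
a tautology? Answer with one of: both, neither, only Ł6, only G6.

In Ł6: every assignment gives 1 — tautology.
In G6: every assignment gives 1 — tautology.

both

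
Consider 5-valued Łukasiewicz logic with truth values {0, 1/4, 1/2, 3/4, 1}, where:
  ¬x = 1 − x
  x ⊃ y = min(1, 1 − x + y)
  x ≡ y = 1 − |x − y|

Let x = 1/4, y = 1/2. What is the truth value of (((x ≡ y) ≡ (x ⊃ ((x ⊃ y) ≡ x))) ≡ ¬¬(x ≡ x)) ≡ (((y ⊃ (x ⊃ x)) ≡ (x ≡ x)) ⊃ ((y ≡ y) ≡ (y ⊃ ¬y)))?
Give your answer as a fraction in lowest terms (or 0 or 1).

3/4

x ≡ y = 1/4 ≡ 1/2 = 3/4
x ⊃ y = 1/4 ⊃ 1/2 = 1
(x ⊃ y) ≡ x = 1 ≡ 1/4 = 1/4
x ⊃ ((x ⊃ y) ≡ x) = 1/4 ⊃ 1/4 = 1
(x ≡ y) ≡ (x ⊃ ((x ⊃ y) ≡ x)) = 3/4 ≡ 1 = 3/4
x ≡ x = 1/4 ≡ 1/4 = 1
¬(x ≡ x) = ¬1 = 0
¬¬(x ≡ x) = ¬0 = 1
((x ≡ y) ≡ (x ⊃ ((x ⊃ y) ≡ x))) ≡ ¬¬(x ≡ x) = 3/4 ≡ 1 = 3/4
x ⊃ x = 1/4 ⊃ 1/4 = 1
y ⊃ (x ⊃ x) = 1/2 ⊃ 1 = 1
x ≡ x = 1/4 ≡ 1/4 = 1
(y ⊃ (x ⊃ x)) ≡ (x ≡ x) = 1 ≡ 1 = 1
y ≡ y = 1/2 ≡ 1/2 = 1
¬y = ¬1/2 = 1/2
y ⊃ ¬y = 1/2 ⊃ 1/2 = 1
(y ≡ y) ≡ (y ⊃ ¬y) = 1 ≡ 1 = 1
((y ⊃ (x ⊃ x)) ≡ (x ≡ x)) ⊃ ((y ≡ y) ≡ (y ⊃ ¬y)) = 1 ⊃ 1 = 1
(((x ≡ y) ≡ (x ⊃ ((x ⊃ y) ≡ x))) ≡ ¬¬(x ≡ x)) ≡ (((y ⊃ (x ⊃ x)) ≡ (x ≡ x)) ⊃ ((y ≡ y) ≡ (y ⊃ ¬y))) = 3/4 ≡ 1 = 3/4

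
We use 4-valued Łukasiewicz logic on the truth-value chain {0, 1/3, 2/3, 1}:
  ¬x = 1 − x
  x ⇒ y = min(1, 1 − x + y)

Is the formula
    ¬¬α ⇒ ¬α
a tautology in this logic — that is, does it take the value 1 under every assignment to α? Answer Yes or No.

No

Counterexample: take α = 2/3.
¬α = ¬2/3 = 1/3
¬¬α = ¬1/3 = 2/3
¬α = ¬2/3 = 1/3
¬¬α ⇒ ¬α = 2/3 ⇒ 1/3 = 2/3
This gives 2/3 ≠ 1.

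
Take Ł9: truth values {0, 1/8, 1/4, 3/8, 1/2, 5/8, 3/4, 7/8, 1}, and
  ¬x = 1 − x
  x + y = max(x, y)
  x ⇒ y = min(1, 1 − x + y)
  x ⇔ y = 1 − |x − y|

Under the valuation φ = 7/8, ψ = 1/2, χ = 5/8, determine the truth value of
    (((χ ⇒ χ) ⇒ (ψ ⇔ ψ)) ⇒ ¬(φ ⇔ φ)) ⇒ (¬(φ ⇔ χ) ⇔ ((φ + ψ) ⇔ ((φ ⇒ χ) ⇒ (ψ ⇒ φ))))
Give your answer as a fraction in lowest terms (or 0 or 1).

χ ⇒ χ = 5/8 ⇒ 5/8 = 1
ψ ⇔ ψ = 1/2 ⇔ 1/2 = 1
(χ ⇒ χ) ⇒ (ψ ⇔ ψ) = 1 ⇒ 1 = 1
φ ⇔ φ = 7/8 ⇔ 7/8 = 1
¬(φ ⇔ φ) = ¬1 = 0
((χ ⇒ χ) ⇒ (ψ ⇔ ψ)) ⇒ ¬(φ ⇔ φ) = 1 ⇒ 0 = 0
φ ⇔ χ = 7/8 ⇔ 5/8 = 3/4
¬(φ ⇔ χ) = ¬3/4 = 1/4
φ + ψ = 7/8 + 1/2 = 7/8
φ ⇒ χ = 7/8 ⇒ 5/8 = 3/4
ψ ⇒ φ = 1/2 ⇒ 7/8 = 1
(φ ⇒ χ) ⇒ (ψ ⇒ φ) = 3/4 ⇒ 1 = 1
(φ + ψ) ⇔ ((φ ⇒ χ) ⇒ (ψ ⇒ φ)) = 7/8 ⇔ 1 = 7/8
¬(φ ⇔ χ) ⇔ ((φ + ψ) ⇔ ((φ ⇒ χ) ⇒ (ψ ⇒ φ))) = 1/4 ⇔ 7/8 = 3/8
(((χ ⇒ χ) ⇒ (ψ ⇔ ψ)) ⇒ ¬(φ ⇔ φ)) ⇒ (¬(φ ⇔ χ) ⇔ ((φ + ψ) ⇔ ((φ ⇒ χ) ⇒ (ψ ⇒ φ)))) = 0 ⇒ 3/8 = 1

1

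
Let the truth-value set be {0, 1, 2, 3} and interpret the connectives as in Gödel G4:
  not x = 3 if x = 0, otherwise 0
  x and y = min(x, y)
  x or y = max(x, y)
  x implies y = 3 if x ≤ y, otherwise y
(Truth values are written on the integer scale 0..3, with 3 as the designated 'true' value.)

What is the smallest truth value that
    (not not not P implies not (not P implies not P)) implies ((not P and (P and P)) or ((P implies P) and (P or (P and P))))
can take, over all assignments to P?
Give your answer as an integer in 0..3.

Take P = 1:
not P = not 1 = 0
not not P = not 0 = 3
not not not P = not 3 = 0
not P = not 1 = 0
not P = not 1 = 0
not P implies not P = 0 implies 0 = 3
not (not P implies not P) = not 3 = 0
not not not P implies not (not P implies not P) = 0 implies 0 = 3
not P = not 1 = 0
P and P = 1 and 1 = 1
not P and (P and P) = 0 and 1 = 0
P implies P = 1 implies 1 = 3
P and P = 1 and 1 = 1
P or (P and P) = 1 or 1 = 1
(P implies P) and (P or (P and P)) = 3 and 1 = 1
(not P and (P and P)) or ((P implies P) and (P or (P and P))) = 0 or 1 = 1
(not not not P implies not (not P implies not P)) implies ((not P and (P and P)) or ((P implies P) and (P or (P and P)))) = 3 implies 1 = 1
No assignment yields a value below 1, so this is the minimum.

1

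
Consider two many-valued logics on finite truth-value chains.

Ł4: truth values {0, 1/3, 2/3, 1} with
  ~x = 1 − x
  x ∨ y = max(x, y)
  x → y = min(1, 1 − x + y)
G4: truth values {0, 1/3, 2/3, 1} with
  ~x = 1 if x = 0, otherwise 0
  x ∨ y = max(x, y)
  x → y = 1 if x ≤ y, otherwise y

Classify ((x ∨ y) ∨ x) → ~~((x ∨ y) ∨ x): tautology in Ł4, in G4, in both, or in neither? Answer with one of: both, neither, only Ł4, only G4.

both

In Ł4: every assignment gives 1 — tautology.
In G4: every assignment gives 1 — tautology.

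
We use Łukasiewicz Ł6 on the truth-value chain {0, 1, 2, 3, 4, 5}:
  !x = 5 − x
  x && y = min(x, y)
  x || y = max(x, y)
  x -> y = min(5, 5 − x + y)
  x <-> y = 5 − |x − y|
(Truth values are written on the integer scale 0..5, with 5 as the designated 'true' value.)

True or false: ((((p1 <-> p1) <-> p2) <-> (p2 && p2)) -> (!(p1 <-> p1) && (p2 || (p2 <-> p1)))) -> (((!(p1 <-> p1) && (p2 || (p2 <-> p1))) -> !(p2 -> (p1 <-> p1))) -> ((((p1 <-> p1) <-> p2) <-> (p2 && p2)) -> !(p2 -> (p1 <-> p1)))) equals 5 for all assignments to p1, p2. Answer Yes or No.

Yes

At p1 = 3, p2 = 0, for instance:
p1 <-> p1 = 3 <-> 3 = 5
(p1 <-> p1) <-> p2 = 5 <-> 0 = 0
p2 && p2 = 0 && 0 = 0
((p1 <-> p1) <-> p2) <-> (p2 && p2) = 0 <-> 0 = 5
p1 <-> p1 = 3 <-> 3 = 5
!(p1 <-> p1) = !5 = 0
p2 <-> p1 = 0 <-> 3 = 2
p2 || (p2 <-> p1) = 0 || 2 = 2
!(p1 <-> p1) && (p2 || (p2 <-> p1)) = 0 && 2 = 0
(((p1 <-> p1) <-> p2) <-> (p2 && p2)) -> (!(p1 <-> p1) && (p2 || (p2 <-> p1))) = 5 -> 0 = 0
p1 <-> p1 = 3 <-> 3 = 5
p2 -> (p1 <-> p1) = 0 -> 5 = 5
!(p2 -> (p1 <-> p1)) = !5 = 0
(!(p1 <-> p1) && (p2 || (p2 <-> p1))) -> !(p2 -> (p1 <-> p1)) = 0 -> 0 = 5
(((p1 <-> p1) <-> p2) <-> (p2 && p2)) -> !(p2 -> (p1 <-> p1)) = 5 -> 0 = 0
((!(p1 <-> p1) && (p2 || (p2 <-> p1))) -> !(p2 -> (p1 <-> p1))) -> ((((p1 <-> p1) <-> p2) <-> (p2 && p2)) -> !(p2 -> (p1 <-> p1))) = 5 -> 0 = 0
((((p1 <-> p1) <-> p2) <-> (p2 && p2)) -> (!(p1 <-> p1) && (p2 || (p2 <-> p1)))) -> (((!(p1 <-> p1) && (p2 || (p2 <-> p1))) -> !(p2 -> (p1 <-> p1))) -> ((((p1 <-> p1) <-> p2) <-> (p2 && p2)) -> !(p2 -> (p1 <-> p1)))) = 0 -> 0 = 5
and checking the remaining 35 assignments likewise gives ≥ 5 in every case.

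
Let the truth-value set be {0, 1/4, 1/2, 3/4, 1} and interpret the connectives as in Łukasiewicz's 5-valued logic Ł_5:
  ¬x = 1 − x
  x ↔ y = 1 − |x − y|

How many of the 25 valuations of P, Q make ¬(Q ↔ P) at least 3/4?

value 1: 2 assignments (counts)
value 3/4: 4 assignments (counts)
value 1/2: 6 assignments
value 1/4: 8 assignments
value 0: 5 assignments
So 6 of the 25 assignments meet the threshold.

6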